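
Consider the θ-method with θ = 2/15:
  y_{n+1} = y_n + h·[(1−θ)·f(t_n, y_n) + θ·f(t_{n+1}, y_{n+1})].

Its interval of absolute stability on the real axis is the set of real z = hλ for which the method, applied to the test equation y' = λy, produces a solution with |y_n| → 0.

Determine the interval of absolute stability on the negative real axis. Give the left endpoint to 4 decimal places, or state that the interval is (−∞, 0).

On y'=λy, z=hλ:
  y_{n+1} = y_n + z·[13/15·y_n + 2/15·y_{n+1}] ⇒ (1 − 2/15z)y_{n+1} = (1 + 13/15z)y_n
  ⇒ R(z) = (1 + 13/15z)/(1 − 2/15z).

Need |R(x)|<1, x<0.
x=-0.44: |R|=0.5844
R=−1: 1+13/15x = −1+2/15x ⇒ -11/15x=2 ⇒ x=2/(-11/15)=-2.7273
Confirm numerically:
  x=-2.671: |R|=0.96957 <1
  x=-2.651: |R|=0.95867 <1
  x=-2.508: |R|=0.87950 <1
  x=-1.429: |R|=0.20030 <1
  x=-3.102: |R|=1.19440 >1
  x=-3.099: |R|=1.19290 >1
Interval (-2.7273, 0).

z∈(-2.7273,0).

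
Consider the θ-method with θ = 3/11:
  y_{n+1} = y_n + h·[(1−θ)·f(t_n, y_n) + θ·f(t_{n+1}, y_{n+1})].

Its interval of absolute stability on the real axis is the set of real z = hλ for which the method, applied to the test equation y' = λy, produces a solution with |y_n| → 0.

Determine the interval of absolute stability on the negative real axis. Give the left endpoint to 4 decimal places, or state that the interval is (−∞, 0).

On y'=λy, z=hλ:
  y_{n+1} = y_n + z·[8/11·y_n + 3/11·y_{n+1}] ⇒ (1 − 3/11z)y_{n+1} = (1 + 8/11z)y_n
  so R(z) = (1 + 8/11z)/(1 − 3/11z).

Need |R(x)|<1, x<0.
x=-0.8: |R|=0.3433
R=−1: 1+8/11x = −1+3/11x ⇒ -5/11x=2 ⇒ x=2/(-5/11)=-4.4000
Confirm numerically:
  x=-4.201: |R|=0.95784 <1
  x=-3.934: |R|=0.89782 <1
  x=-3.085: |R|=0.67539 <1
  x=-4.988: |R|=1.11323 >1
  x=-4.964: |R|=1.10891 >1
  x=-4.739: |R|=1.06722 >1
So |R|<1 on (-4.4000, 0).

z∈(-4.4000,0).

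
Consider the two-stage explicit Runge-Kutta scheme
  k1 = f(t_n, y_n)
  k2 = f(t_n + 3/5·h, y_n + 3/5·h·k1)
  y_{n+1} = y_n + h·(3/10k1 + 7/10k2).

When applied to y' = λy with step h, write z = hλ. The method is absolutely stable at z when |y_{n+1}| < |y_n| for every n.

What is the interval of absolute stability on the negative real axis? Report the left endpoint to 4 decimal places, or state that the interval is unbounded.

z∈(-2.3810,0).

Set f=λy, z=hλ:
  k1=λy_n ⇒ h·k1=z·y_n;  k2=λ(1+3/5z)y_n ⇒ h·k2=z(1+3/5z)y_n
  y_{n+1}/y_n = 1 + 3/10z + 7/10z(1+3/5z) = 1 + z + 21/50z²
  so R(z) = 1 + z + 21/50z².

Find x<0 with |R(x)|<1.
x=-0.98: |R|=0.4234
R=1: x+21/50x²=0 ⇒ x=−50/21=-2.3810; min R=1−1/(4·21/50)=0.4048>−1
Confirm numerically:
  x=-1.851: |R|=0.58800 <1
  x=-1.621: |R|=0.48261 <1
  x=-1.478: |R|=0.43948 <1
  x=-2.751: |R|=1.42756 >1
  x=-2.646: |R|=1.29455 >1
Interval (-2.3810, 0).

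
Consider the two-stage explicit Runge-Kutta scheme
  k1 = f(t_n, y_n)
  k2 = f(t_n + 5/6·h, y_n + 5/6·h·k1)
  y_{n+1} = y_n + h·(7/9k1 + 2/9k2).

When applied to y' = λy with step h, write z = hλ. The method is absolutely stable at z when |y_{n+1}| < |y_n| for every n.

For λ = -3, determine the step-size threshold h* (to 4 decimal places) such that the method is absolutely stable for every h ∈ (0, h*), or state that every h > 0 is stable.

(-5.4000,0); λ=-3 ⇒ h* = (27/5)/3 = 1.8000.

Set f=λy, z=hλ:
  k1=λy_n ⇒ h·k1=z·y_n;  k2=λ(1+5/6z)y_n ⇒ h·k2=z(1+5/6z)y_n
  y_{n+1}/y_n = 1 + 7/9z + 2/9z(1+5/6z) = 1 + z + 5/27z²
  ⇒ R(z) = 1 + z + 5/27z².

Solve |R(x)|<1 on ℝ⁻.
x=-0.35: |R|=0.6727
R=1: x+5/27x²=0 ⇒ x=−27/5=-5.4000; min R=1−1/(4·5/27)=-0.3500>−1
Confirm numerically:
  x=-4.653: |R|=0.35633 <1
  x=-4.347: |R|=0.15234 <1
  x=-3.716: |R|=0.15884 <1
  x=-5.984: |R|=1.64716 >1
  x=-5.425: |R|=1.02512 >1
So |R|<1 on (-5.4000, 0).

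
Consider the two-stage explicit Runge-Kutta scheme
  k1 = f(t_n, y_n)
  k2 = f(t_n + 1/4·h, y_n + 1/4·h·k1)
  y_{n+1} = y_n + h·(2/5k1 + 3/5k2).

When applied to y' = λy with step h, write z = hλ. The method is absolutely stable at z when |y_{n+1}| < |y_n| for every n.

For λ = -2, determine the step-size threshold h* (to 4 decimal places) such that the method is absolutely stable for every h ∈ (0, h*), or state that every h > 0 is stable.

On y'=λy, z=hλ:
  k1=λy_n ⇒ h·k1=z·y_n;  k2=λ(1+1/4z)y_n ⇒ h·k2=z(1+1/4z)y_n
  y_{n+1}/y_n = 1 + 2/5z + 3/5z(1+1/4z) = 1 + z + 3/20z²
  R(z) = 1 + z + 3/20z².

Solve |R(x)|<1 on ℝ⁻.
x=-0.47: |R|=0.5631
R=1: x+3/20x²=0 ⇒ x=−20/3=-6.6667; min R=1−1/(4·3/20)=-0.6667>−1
Confirm numerically:
  x=-6.173: |R|=0.54289 <1
  x=-6.138: |R|=0.51326 <1
  x=-4.190: |R|=0.55658 <1
  x=-7.188: |R|=1.56210 >1
  x=-7.123: |R|=1.48757 >1
  x=-7.004: |R|=1.35440 >1
Stable set (-6.6667, 0).

(-6.6667,0); λ=-2 ⇒ h* = (20/3)/2 = 3.3333.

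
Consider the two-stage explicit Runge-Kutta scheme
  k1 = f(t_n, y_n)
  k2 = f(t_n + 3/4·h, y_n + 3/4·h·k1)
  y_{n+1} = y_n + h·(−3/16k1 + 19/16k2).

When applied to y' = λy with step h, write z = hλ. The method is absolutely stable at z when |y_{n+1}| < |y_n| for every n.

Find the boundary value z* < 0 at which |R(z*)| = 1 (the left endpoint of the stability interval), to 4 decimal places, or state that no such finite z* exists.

On y'=λy, z=hλ:
  k1=λy_n ⇒ h·k1=z·y_n;  k2=λ(1+3/4z)y_n ⇒ h·k2=z(1+3/4z)y_n
  y_{n+1}/y_n = 1 − 3/16z + 19/16z(1+3/4z) = 1 + z + 57/64z²
  R(z) = 1 + z + 57/64z².

Solve |R(x)|<1 on ℝ⁻.
x=-1.71: |R|=1.8943
R=1: x+57/64x²=0 ⇒ x=−64/57=-1.1228; min R=1−1/(4·57/64)=0.7193>−1
Confirm numerically:
  x=-0.607: |R|=0.72115 <1
  x=-0.589: |R|=0.71998 <1
  x=-0.473: |R|=0.72626 <1
  x=-1.563: |R|=1.61277 >1
  x=-1.402: |R|=1.34862 >1
  x=-1.197: |R|=1.07910 >1
So |R|<1 on (-1.1228, 0).

z* = -1.1228.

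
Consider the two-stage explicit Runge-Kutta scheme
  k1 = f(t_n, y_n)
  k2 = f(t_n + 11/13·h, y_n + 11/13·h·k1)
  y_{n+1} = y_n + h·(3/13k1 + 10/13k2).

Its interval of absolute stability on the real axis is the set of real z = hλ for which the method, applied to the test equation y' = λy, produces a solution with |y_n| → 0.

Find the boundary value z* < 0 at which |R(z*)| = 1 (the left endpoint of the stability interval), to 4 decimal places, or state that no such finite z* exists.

z* = -1.5364.

Set f=λy, z=hλ:
  k1=λy_n ⇒ h·k1=z·y_n;  k2=λ(1+11/13z)y_n ⇒ h·k2=z(1+11/13z)y_n
  y_{n+1}/y_n = 1 + 3/13z + 10/13z(1+11/13z) = 1 + z + 110/169z²
  so R(z) = 1 + z + 110/169z².

Boundary: |R(x)|=1, x<0.
x=-0.31: |R|=0.7526
R=1: x+110/169x²=0 ⇒ x=−169/110=-1.5364; min R=1−1/(4·110/169)=0.6159>−1
Confirm numerically:
  x=-1.431: |R|=0.90186 <1
  x=-1.068: |R|=0.67442 <1
  x=-1.041: |R|=0.66435 <1
  x=-0.977: |R|=0.64429 <1
  x=-1.949: |R|=1.52346 >1
  x=-1.810: |R|=1.32237 >1
Stable set (-1.5364, 0).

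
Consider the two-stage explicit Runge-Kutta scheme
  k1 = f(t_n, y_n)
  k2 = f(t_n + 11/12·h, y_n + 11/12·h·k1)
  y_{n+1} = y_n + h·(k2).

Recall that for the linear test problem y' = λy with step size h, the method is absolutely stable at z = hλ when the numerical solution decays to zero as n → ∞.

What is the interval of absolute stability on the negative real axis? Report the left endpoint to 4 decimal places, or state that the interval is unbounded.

z∈(-1.0909,0).

With y'=λy (z=hλ):
  k1=λy_n ⇒ h·k1=z·y_n;  k2=λ(1+11/12z)y_n ⇒ h·k2=z(1+11/12z)y_n
  y_{n+1}/y_n = 1 + z(1+11/12z) = 1 + z + 11/12z²
  ⇒ R(z) = 1 + z + 11/12z².

Need |R(x)|<1, x<0.
x=-1.41: |R|=1.4124
R=1: x+11/12x²=0 ⇒ x=−12/11=-1.0909; min R=1−1/(4·11/12)=0.7273>−1
Confirm numerically:
  x=-0.707: |R|=0.75119 <1
  x=-0.600: |R|=0.73000 <1
  x=-0.532: |R|=0.72744 <1
  x=-1.612: |R|=1.77000 >1
  x=-1.233: |R|=1.16060 >1
Interval (-1.0909, 0).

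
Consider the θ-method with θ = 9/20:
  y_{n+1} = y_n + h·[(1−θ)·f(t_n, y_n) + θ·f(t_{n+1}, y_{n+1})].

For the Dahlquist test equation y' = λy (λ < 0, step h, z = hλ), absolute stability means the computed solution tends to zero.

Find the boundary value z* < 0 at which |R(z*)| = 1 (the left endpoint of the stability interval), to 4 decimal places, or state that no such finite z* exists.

z* = -20.0000.

Set f=λy, z=hλ:
  y_{n+1} = y_n + z·[11/20·y_n + 9/20·y_{n+1}] ⇒ (1 − 9/20z)y_{n+1} = (1 + 11/20z)y_n
  ⇒ R(z) = (1 + 11/20z)/(1 − 9/20z).

Boundary: |R(x)|=1, x<0.
x=-1.69: |R|=0.0400
R=−1: 1+11/20x = −1+9/20x ⇒ -1/10x=2 ⇒ x=2/(-1/10)=-20.0000
Confirm numerically:
  x=-19.611: |R|=0.99604 <1
  x=-18.214: |R|=0.98058 <1
  x=-8.742: |R|=0.77182 <1
  x=-20.175: |R|=1.00174 >1
  x=-20.107: |R|=1.00106 >1
Interval (-20.0000, 0).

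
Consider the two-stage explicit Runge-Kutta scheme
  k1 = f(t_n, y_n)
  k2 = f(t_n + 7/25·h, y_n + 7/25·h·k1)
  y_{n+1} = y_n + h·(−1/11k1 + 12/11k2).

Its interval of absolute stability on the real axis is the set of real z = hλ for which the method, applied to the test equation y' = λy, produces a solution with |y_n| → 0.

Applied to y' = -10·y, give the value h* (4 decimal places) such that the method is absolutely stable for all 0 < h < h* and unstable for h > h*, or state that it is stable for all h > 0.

(-3.2738,0); λ=-10 ⇒ h* = (275/84)/10 = 0.3274.

Test eqn y'=λy, z=hλ:
  k1=λy_n ⇒ h·k1=z·y_n;  k2=λ(1+7/25z)y_n ⇒ h·k2=z(1+7/25z)y_n
  y_{n+1}/y_n = 1 − 1/11z + 12/11z(1+7/25z) = 1 + z + 84/275z²
  ⇒ R(z) = 1 + z + 84/275z².

Need |R(x)|<1, x<0.
x=-1.2: |R|=0.2399
R=1: x+84/275x²=0 ⇒ x=−275/84=-3.2738; min R=1−1/(4·84/275)=0.1815>−1
Confirm numerically:
  x=-3.250: |R|=0.97636 <1
  x=-1.675: |R|=0.18199 <1
  x=-1.673: |R|=0.18195 <1
  x=-1.383: |R|=0.20124 <1
  x=-3.785: |R|=1.59101 >1
  x=-3.561: |R|=1.31238 >1
  x=-3.536: |R|=1.28319 >1
Stable set (-3.2738, 0).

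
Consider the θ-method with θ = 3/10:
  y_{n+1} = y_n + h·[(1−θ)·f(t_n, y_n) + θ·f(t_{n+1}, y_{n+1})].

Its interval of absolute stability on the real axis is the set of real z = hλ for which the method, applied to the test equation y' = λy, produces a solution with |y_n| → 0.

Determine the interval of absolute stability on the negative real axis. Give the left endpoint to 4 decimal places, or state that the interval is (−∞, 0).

Test eqn y'=λy, z=hλ:
  y_{n+1} = y_n + z·[7/10·y_n + 3/10·y_{n+1}] ⇒ (1 − 3/10z)y_{n+1} = (1 + 7/10z)y_n
  ⇒ R(z) = (1 + 7/10z)/(1 − 3/10z).

Find x<0 with |R(x)|<1.
x=-1: |R|=0.2308
R=−1: 1+7/10x = −1+3/10x ⇒ -2/5x=2 ⇒ x=2/(-2/5)=-5.0000
Confirm numerically:
  x=-4.373: |R|=0.89152 <1
  x=-3.064: |R|=0.59650 <1
  x=-2.289: |R|=0.35709 <1
  x=-5.444: |R|=1.06745 >1
  x=-5.247: |R|=1.03838 >1
Interval (-5.0000, 0).

(-5.0000, 0).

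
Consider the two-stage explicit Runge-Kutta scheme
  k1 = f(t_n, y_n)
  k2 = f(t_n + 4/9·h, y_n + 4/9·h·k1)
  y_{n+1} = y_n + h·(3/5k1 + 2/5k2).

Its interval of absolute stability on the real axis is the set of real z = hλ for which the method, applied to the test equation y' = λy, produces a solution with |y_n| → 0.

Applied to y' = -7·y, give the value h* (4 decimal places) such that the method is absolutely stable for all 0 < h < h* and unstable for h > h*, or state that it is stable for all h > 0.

(-5.6250,0); λ=-7 ⇒ h* = (45/8)/7 = 0.8036.

Set f=λy, z=hλ:
  k1=λy_n ⇒ h·k1=z·y_n;  k2=λ(1+4/9z)y_n ⇒ h·k2=z(1+4/9z)y_n
  y_{n+1}/y_n = 1 + 3/5z + 2/5z(1+4/9z) = 1 + z + 8/45z²
  ⇒ R(z) = 1 + z + 8/45z².

Solve |R(x)|<1 on ℝ⁻.
x=-1.74: |R|=0.2018
R=1: x+8/45x²=0 ⇒ x=−45/8=-5.6250; min R=1−1/(4·8/45)=-0.4062>−1
Confirm numerically:
  x=-4.892: |R|=0.36252 <1
  x=-4.834: |R|=0.32023 <1
  x=-4.423: |R|=0.05485 <1
  x=-5.836: |R|=1.21891 >1
  x=-5.823: |R|=1.20497 >1
  x=-5.822: |R|=1.20390 >1
So |R|<1 on (-5.6250, 0).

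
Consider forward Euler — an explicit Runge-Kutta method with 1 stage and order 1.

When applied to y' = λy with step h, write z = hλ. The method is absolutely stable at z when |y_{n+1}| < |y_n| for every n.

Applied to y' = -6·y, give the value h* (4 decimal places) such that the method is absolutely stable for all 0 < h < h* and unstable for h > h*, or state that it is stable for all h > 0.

(-2.0000,0); λ=-6 ⇒ h* = 0.3333.

With y'=λy (z=hλ):
  order 1, 1-stage ⇒ R(z)=1+z
  (e.g. R(-1.61)=-0.61000, |R|=0.61000)

Need |R(x)|<1, x<0.
x=-1.61: |R|=0.6100
|R(-2.34)|=1.3400 |R(-2.14)|=1.1400 |R(-2.05)|=1.0500
Bisect:
  x_lo=-2.8569 |R|=1.8569  x_hi=-0.1187 |R|=0.8813
  mid=-1.48781 |R|=0.48781 →hi
  mid=-2.17236 |R|=1.17236 →lo
  mid=-1.83008 |R|=0.83008 →hi
  mid=-2.00122 |R|=1.00122 →lo
  mid=-1.91565 |R|=0.91565 →hi
  mid=-1.95844 |R|=0.95844 →hi
  mid=-1.97983 |R|=0.97983 →hi
  mid=-1.99052 |R|=0.99052 →hi
  ...
  [-2.00005,-1.99988] ⇒ x*=-2.0000
Interval (-2.0000, 0).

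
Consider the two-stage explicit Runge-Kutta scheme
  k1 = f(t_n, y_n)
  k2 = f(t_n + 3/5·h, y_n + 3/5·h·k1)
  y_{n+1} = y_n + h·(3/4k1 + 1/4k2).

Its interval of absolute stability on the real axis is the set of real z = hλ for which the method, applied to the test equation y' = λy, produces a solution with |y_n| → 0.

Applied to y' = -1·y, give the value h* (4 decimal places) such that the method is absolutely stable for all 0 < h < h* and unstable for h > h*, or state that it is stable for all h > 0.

Test eqn y'=λy, z=hλ:
  k1=λy_n ⇒ h·k1=z·y_n;  k2=λ(1+3/5z)y_n ⇒ h·k2=z(1+3/5z)y_n
  y_{n+1}/y_n = 1 + 3/4z + 1/4z(1+3/5z) = 1 + z + 3/20z²
  so R(z) = 1 + z + 3/20z².

Boundary: |R(x)|=1, x<0.
x=-1.22: |R|=0.0033
R=1: x+3/20x²=0 ⇒ x=−20/3=-6.6667; min R=1−1/(4·3/20)=-0.6667>−1
Confirm numerically:
  x=-5.102: |R|=0.19744 <1
  x=-4.566: |R|=0.43875 <1
  x=-3.302: |R|=0.66652 <1
  x=-3.061: |R|=0.65554 <1
  x=-7.114: |R|=1.47735 >1
  x=-6.958: |R|=1.30406 >1
  x=-6.803: |R|=1.13912 >1
So |R|<1 on (-6.6667, 0).

(-6.6667,0); λ=-1 ⇒ h* = (20/3)/1 = 6.6667.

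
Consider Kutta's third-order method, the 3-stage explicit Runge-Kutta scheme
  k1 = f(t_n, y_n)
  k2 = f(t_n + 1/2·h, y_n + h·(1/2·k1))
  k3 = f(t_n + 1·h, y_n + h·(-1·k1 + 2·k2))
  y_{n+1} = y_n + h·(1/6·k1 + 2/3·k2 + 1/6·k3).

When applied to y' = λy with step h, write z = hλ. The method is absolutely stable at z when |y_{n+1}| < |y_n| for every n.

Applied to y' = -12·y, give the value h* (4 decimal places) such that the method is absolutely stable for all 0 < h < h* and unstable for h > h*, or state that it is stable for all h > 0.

Set f=λy, z=hλ:
  order 3, 3-stage ⇒ R(z)=1+z+z^2/2+z^3/6
  (e.g. R(-0.4)=0.66933, |R|=0.66933)

Find x<0 with |R(x)|<1.
x=-0.4: |R|=0.6693
|R(-2.19)|=0.5425 |R(-2.04)|=0.3741 |R(-1.22)|=0.2216
Bisect:
  x_lo=-3.3851 |R|=3.1204  x_hi=-0.1646 |R|=0.8482
  mid=-1.77481 |R|=0.13159 →hi
  mid=-2.57993 |R|=1.11393 →lo
  mid=-2.17737 |R|=0.52736 →hi
  mid=-2.37865 |R|=0.79272 →hi
  mid=-2.47929 |R|=0.94583 →hi
  mid=-2.52961 |R|=1.02794 →lo
  mid=-2.50445 |R|=0.98641 →hi
  ...
  [-2.51290,-2.51271] ⇒ x*=-2.5127
So |R|<1 on (-2.5127, 0).

(-2.5127,0); λ=-12 ⇒ h* = 0.2094.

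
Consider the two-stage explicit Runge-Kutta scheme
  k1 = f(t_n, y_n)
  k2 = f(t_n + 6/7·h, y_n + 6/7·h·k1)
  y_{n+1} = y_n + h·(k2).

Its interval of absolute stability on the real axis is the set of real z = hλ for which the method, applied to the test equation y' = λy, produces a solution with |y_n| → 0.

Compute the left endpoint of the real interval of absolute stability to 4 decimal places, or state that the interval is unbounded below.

With y'=λy (z=hλ):
  k1=λy_n ⇒ h·k1=z·y_n;  k2=λ(1+6/7z)y_n ⇒ h·k2=z(1+6/7z)y_n
  y_{n+1}/y_n = 1 + z(1+6/7z) = 1 + z + 6/7z²
  R(z) = 1 + z + 6/7z².

Boundary: |R(x)|=1, x<0.
x=-1.74: |R|=1.8551
R=1: x+6/7x²=0 ⇒ x=−7/6=-1.1667; min R=1−1/(4·6/7)=0.7083>−1
Confirm numerically:
  x=-0.968: |R|=0.83516 <1
  x=-0.866: |R|=0.77682 <1
  x=-0.662: |R|=0.71364 <1
  x=-0.615: |R|=0.70919 <1
  x=-1.598: |R|=1.59080 >1
  x=-1.559: |R|=1.52427 >1
  x=-1.336: |R|=1.19391 >1
Stable set (-1.1667, 0).

z* = -1.1667.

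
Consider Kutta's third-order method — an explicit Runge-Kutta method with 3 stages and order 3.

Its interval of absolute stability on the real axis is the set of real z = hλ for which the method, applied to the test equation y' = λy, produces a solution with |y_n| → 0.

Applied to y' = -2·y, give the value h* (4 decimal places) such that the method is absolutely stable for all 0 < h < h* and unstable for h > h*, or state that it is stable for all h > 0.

Set f=λy, z=hλ:
  order 3, 3-stage ⇒ R(z)=1+z+z^2/2+z^3/6
  (e.g. R(-0.5)=0.60417, |R|=0.60417)

Need |R(x)|<1, x<0.
x=-0.5: |R|=0.6042
|R(-2.91)|=1.7830 |R(-2.3)|=0.6828 |R(-0.51)|=0.5979
Bisect:
  x_lo=-3.1838 |R|=2.4942  x_hi=-0.2163 |R|=0.8054
  mid=-1.70005 |R|=0.07387 →hi
  mid=-2.44191 |R|=0.88727 →hi
  mid=-2.81284 |R|=1.56604 →lo
  mid=-2.62738 |R|=1.19867 →lo
  mid=-2.53465 |R|=1.03637 →lo
  mid=-2.48828 |R|=0.96022 →hi
  mid=-2.51146 |R|=0.99789 →hi
  mid=-2.52305 |R|=1.01703 →lo
  ...
  [-2.51291,-2.51273] ⇒ x*=-2.5127
Interval (-2.5127, 0).

(-2.5127,0); λ=-2 ⇒ h* = 1.2564.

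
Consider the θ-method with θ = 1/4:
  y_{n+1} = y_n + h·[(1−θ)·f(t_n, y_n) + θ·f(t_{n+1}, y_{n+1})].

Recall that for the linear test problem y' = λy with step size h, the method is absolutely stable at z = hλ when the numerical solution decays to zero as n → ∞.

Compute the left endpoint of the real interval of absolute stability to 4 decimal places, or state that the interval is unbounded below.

Set f=λy, z=hλ:
  y_{n+1} = y_n + z·[3/4·y_n + 1/4·y_{n+1}] ⇒ (1 − 1/4z)y_{n+1} = (1 + 3/4z)y_n
  ⇒ R(z) = (1 + 3/4z)/(1 − 1/4z).

Solve |R(x)|<1 on ℝ⁻.
x=-0.9: |R|=0.2653
R=−1: 1+3/4x = −1+1/4x ⇒ -1/2x=2 ⇒ x=2/(-1/2)=-4.0000
Confirm numerically:
  x=-3.238: |R|=0.78944 <1
  x=-3.151: |R|=0.76255 <1
  x=-3.123: |R|=0.75376 <1
  x=-2.541: |R|=0.55389 <1
  x=-4.342: |R|=1.08199 >1
  x=-4.099: |R|=1.02445 >1
Interval (-4.0000, 0).

left endpoint -4.0000.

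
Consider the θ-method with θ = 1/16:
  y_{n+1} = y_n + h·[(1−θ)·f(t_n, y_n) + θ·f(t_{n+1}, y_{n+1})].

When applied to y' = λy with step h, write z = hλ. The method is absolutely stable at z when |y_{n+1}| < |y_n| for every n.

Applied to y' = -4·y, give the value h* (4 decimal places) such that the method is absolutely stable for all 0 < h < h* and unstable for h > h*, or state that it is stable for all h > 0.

On y'=λy, z=hλ:
  y_{n+1} = y_n + z·[15/16·y_n + 1/16·y_{n+1}] ⇒ (1 − 1/16z)y_{n+1} = (1 + 15/16z)y_n
  so R(z) = (1 + 15/16z)/(1 − 1/16z).

Solve |R(x)|<1 on ℝ⁻.
x=-1.62: |R|=0.4711
R=−1: 1+15/16x = −1+1/16x ⇒ -7/8x=2 ⇒ x=2/(-7/8)=-2.2857
Confirm numerically:
  x=-2.068: |R|=0.83130 <1
  x=-2.043: |R|=0.81167 <1
  x=-1.314: |R|=0.21428 <1
  x=-2.625: |R|=1.25503 >1
  x=-2.528: |R|=1.18307 >1
Interval (-2.2857, 0).

(-2.2857,0); λ=-4 ⇒ h* = (16/7)/4 = 0.5714.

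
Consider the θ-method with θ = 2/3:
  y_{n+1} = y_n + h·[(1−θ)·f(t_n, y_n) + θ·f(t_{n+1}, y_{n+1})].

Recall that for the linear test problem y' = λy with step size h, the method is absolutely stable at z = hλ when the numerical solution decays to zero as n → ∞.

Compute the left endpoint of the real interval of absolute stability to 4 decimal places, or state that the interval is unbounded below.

(−∞, 0) — no finite endpoint.

Set f=λy, z=hλ:
  y_{n+1} = y_n + z·[1/3·y_n + 2/3·y_{n+1}] ⇒ (1 − 2/3z)y_{n+1} = (1 + 1/3z)y_n
  R(z) = (1 + 1/3z)/(1 − 2/3z).

Need |R(x)|<1, x<0.
x=-1.52: |R|=0.2450
x=-2: |R|=0.1429
x=-10: |R|=0.3043
x=-100: |R|=0.4778
θ=2/3≥1/2 ⇒ |1+1/3x|<|1−2/3x| ∀x<0 ⇒ unbounded interval.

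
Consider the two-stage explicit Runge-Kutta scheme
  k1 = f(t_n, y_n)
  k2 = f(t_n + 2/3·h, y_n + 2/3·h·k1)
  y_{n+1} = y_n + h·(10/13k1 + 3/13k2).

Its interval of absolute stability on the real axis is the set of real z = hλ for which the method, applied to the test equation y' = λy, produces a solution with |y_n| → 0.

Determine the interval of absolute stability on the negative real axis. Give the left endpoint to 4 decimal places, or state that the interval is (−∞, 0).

z∈(-6.5000,0).

On y'=λy, z=hλ:
  k1=λy_n ⇒ h·k1=z·y_n;  k2=λ(1+2/3z)y_n ⇒ h·k2=z(1+2/3z)y_n
  y_{n+1}/y_n = 1 + 10/13z + 3/13z(1+2/3z) = 1 + z + 2/13z²
  Hence R(z) = 1 + z + 2/13z².

Boundary: |R(x)|=1, x<0.
x=-0.46: |R|=0.5726
R=1: x+2/13x²=0 ⇒ x=−13/2=-6.5000; min R=1−1/(4·2/13)=-0.6250>−1
Confirm numerically:
  x=-5.670: |R|=0.27598 <1
  x=-4.251: |R|=0.47085 <1
  x=-3.143: |R|=0.62324 <1
  x=-6.997: |R|=1.53500 >1
  x=-6.653: |R|=1.15660 >1
So |R|<1 on (-6.5000, 0).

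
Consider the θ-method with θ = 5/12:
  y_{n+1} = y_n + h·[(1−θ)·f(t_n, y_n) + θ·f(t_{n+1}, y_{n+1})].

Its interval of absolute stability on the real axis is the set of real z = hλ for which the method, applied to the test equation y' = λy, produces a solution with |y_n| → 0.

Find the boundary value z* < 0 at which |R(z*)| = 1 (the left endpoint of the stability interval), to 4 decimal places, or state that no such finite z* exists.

z* = -12.0000.

Set f=λy, z=hλ:
  y_{n+1} = y_n + z·[7/12·y_n + 5/12·y_{n+1}] ⇒ (1 − 5/12z)y_{n+1} = (1 + 7/12z)y_n
  R(z) = (1 + 7/12z)/(1 − 5/12z).

Find x<0 with |R(x)|<1.
x=-0.8: |R|=0.4000
R=−1: 1+7/12x = −1+5/12x ⇒ -1/6x=2 ⇒ x=2/(-1/6)=-12.0000
Confirm numerically:
  x=-8.799: |R|=0.88567 <1
  x=-6.562: |R|=0.75729 <1
  x=-5.059: |R|=0.62778 <1
  x=-12.291: |R|=1.00792 >1
  x=-12.092: |R|=1.00254 >1
Interval (-12.0000, 0).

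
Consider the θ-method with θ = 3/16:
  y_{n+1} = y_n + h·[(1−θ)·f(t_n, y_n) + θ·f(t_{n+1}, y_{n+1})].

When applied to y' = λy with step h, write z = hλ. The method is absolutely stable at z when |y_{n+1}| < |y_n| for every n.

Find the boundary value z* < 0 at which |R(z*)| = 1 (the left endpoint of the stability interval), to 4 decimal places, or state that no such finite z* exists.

Test eqn y'=λy, z=hλ:
  y_{n+1} = y_n + z·[13/16·y_n + 3/16·y_{n+1}] ⇒ (1 − 3/16z)y_{n+1} = (1 + 13/16z)y_n
  R(z) = (1 + 13/16z)/(1 − 3/16z).

Find x<0 with |R(x)|<1.
x=-0.72: |R|=0.3656
R=−1: 1+13/16x = −1+3/16x ⇒ -5/8x=2 ⇒ x=2/(-5/8)=-3.2000
Confirm numerically:
  x=-1.927: |R|=0.41555 <1
  x=-1.680: |R|=0.27757 <1
  x=-1.362: |R|=0.08493 <1
  x=-3.558: |R|=1.13421 >1
  x=-3.495: |R|=1.11138 >1
Stable set (-3.2000, 0).

z* = -3.2000.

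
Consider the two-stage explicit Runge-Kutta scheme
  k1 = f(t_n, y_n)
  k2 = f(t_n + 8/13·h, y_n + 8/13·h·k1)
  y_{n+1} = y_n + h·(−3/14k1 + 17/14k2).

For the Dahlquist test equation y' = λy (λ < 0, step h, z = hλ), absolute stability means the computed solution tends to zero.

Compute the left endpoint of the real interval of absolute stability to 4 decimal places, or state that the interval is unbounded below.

z* = -1.3382.

Set f=λy, z=hλ:
  k1=λy_n ⇒ h·k1=z·y_n;  k2=λ(1+8/13z)y_n ⇒ h·k2=z(1+8/13z)y_n
  y_{n+1}/y_n = 1 − 3/14z + 17/14z(1+8/13z) = 1 + z + 68/91z²
  so R(z) = 1 + z + 68/91z².

Need |R(x)|<1, x<0.
x=-1.57: |R|=1.2719
R=1: x+68/91x²=0 ⇒ x=−91/68=-1.3382; min R=1−1/(4·68/91)=0.6654>−1
Confirm numerically:
  x=-1.197: |R|=0.87367 <1
  x=-1.163: |R|=0.84771 <1
  x=-0.785: |R|=0.67548 <1
  x=-0.679: |R|=0.66551 <1
  x=-1.811: |R|=1.63978 >1
  x=-1.665: |R|=1.40655 >1
So |R|<1 on (-1.3382, 0).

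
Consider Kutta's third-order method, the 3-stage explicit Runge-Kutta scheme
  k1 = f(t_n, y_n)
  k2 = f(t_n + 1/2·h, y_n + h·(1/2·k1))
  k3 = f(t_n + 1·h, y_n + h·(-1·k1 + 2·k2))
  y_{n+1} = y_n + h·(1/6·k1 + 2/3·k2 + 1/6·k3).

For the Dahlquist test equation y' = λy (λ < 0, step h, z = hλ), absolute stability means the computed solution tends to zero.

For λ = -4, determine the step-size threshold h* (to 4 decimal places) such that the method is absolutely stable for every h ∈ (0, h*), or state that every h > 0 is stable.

Test eqn y'=λy, z=hλ:
  order 3, 3-stage ⇒ R(z)=1+z+z^2/2+z^3/6
  (e.g. R(-0.58)=0.55568, |R|=0.55568)

Need |R(x)|<1, x<0.
x=-0.58: |R|=0.5557
|R(-2.7)|=1.3355 |R(-2.43)|=0.8690 |R(-0.83)|=0.4192
Bisect:
  x_lo=-2.8265 |R|=1.5955  x_hi=-0.3426 |R|=0.7094
  mid=-1.58455 |R|=0.00777 →hi
  mid=-2.20552 |R|=0.56142 →hi
  mid=-2.51601 |R|=1.00537 →lo
  mid=-2.36077 |R|=0.76700 →hi
  mid=-2.43839 |R|=0.88186 →hi
  mid=-2.47720 |R|=0.94250 →hi
  mid=-2.49660 |R|=0.97366 →hi
  mid=-2.50631 |R|=0.98945 →hi
  mid=-2.51116 |R|=0.99739 →hi
  mid=-2.51358 |R|=1.00138 →lo
  ...
  [-2.51283,-2.51267] ⇒ x*=-2.5127
Stable set (-2.5127, 0).

(-2.5127,0); λ=-4 ⇒ h* = 0.6282.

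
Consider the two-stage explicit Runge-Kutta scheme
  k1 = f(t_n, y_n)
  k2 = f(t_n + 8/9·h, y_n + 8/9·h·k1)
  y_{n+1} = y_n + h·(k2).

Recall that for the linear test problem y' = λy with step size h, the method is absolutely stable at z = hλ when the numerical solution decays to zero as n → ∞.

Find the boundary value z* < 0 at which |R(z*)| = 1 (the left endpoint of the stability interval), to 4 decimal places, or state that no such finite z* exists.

z* = -1.1250.

Test eqn y'=λy, z=hλ:
  k1=λy_n ⇒ h·k1=z·y_n;  k2=λ(1+8/9z)y_n ⇒ h·k2=z(1+8/9z)y_n
  y_{n+1}/y_n = 1 + z(1+8/9z) = 1 + z + 8/9z²
  ⇒ R(z) = 1 + z + 8/9z².

Find x<0 with |R(x)|<1.
x=-0.44: |R|=0.7321
R=1: x+8/9x²=0 ⇒ x=−9/8=-1.1250; min R=1−1/(4·8/9)=0.7188>−1
Confirm numerically:
  x=-1.076: |R|=0.95313 <1
  x=-0.766: |R|=0.75556 <1
  x=-0.721: |R|=0.74108 <1
  x=-1.680: |R|=1.82880 >1
  x=-1.350: |R|=1.27000 >1
  x=-1.307: |R|=1.21144 >1
Interval (-1.1250, 0).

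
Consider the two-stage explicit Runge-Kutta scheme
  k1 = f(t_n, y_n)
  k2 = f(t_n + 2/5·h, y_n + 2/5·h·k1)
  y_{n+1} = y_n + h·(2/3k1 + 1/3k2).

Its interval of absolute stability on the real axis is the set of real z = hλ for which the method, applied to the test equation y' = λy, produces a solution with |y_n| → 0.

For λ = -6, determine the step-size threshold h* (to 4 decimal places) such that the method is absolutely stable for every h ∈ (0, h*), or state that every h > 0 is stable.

Set f=λy, z=hλ:
  k1=λy_n ⇒ h·k1=z·y_n;  k2=λ(1+2/5z)y_n ⇒ h·k2=z(1+2/5z)y_n
  y_{n+1}/y_n = 1 + 2/3z + 1/3z(1+2/5z) = 1 + z + 2/15z²
  so R(z) = 1 + z + 2/15z².

Solve |R(x)|<1 on ℝ⁻.
x=-0.9: |R|=0.2080
R=1: x+2/15x²=0 ⇒ x=−15/2=-7.5000; min R=1−1/(4·2/15)=-0.8750>−1
Confirm numerically:
  x=-6.468: |R|=0.11000 <1
  x=-6.011: |R|=0.19338 <1
  x=-5.222: |R|=0.58610 <1
  x=-4.258: |R|=0.84059 <1
  x=-8.010: |R|=1.54468 >1
  x=-7.798: |R|=1.30984 >1
  x=-7.700: |R|=1.20533 >1
Stable set (-7.5000, 0).

(-7.5000,0); λ=-6 ⇒ h* = (15/2)/6 = 1.2500.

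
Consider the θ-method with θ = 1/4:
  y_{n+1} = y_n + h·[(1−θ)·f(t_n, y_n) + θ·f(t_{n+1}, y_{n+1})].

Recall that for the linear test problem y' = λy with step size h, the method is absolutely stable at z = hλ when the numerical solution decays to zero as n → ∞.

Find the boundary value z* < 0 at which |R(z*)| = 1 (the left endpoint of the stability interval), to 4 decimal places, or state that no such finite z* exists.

With y'=λy (z=hλ):
  y_{n+1} = y_n + z·[3/4·y_n + 1/4·y_{n+1}] ⇒ (1 − 1/4z)y_{n+1} = (1 + 3/4z)y_n
  ⇒ R(z) = (1 + 3/4z)/(1 − 1/4z).

Need |R(x)|<1, x<0.
x=-0.39: |R|=0.6446
R=−1: 1+3/4x = −1+1/4x ⇒ -1/2x=2 ⇒ x=2/(-1/2)=-4.0000
Confirm numerically:
  x=-3.738: |R|=0.93228 <1
  x=-3.695: |R|=0.92073 <1
  x=-1.702: |R|=0.19397 <1
  x=-4.555: |R|=1.12975 >1
  x=-4.382: |R|=1.09115 >1
Interval (-4.0000, 0).

z* = -4.0000.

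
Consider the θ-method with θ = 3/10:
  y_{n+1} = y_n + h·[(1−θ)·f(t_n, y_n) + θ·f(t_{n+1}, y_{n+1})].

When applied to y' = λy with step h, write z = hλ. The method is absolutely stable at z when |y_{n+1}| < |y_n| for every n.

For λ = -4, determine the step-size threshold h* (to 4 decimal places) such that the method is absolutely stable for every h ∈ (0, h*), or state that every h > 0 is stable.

(-5.0000,0); λ=-4 ⇒ h* = (5)/4 = 1.2500.

Set f=λy, z=hλ:
  y_{n+1} = y_n + z·[7/10·y_n + 3/10·y_{n+1}] ⇒ (1 − 3/10z)y_{n+1} = (1 + 7/10z)y_n
  R(z) = (1 + 7/10z)/(1 − 3/10z).

Find x<0 with |R(x)|<1.
x=-1.74: |R|=0.1432
R=−1: 1+7/10x = −1+3/10x ⇒ -2/5x=2 ⇒ x=2/(-2/5)=-5.0000
Confirm numerically:
  x=-3.892: |R|=0.79553 <1
  x=-3.114: |R|=0.60997 <1
  x=-2.173: |R|=0.31545 <1
  x=-5.508: |R|=1.07661 >1
  x=-5.291: |R|=1.04499 >1
  x=-5.078: |R|=1.01236 >1
Stable set (-5.0000, 0).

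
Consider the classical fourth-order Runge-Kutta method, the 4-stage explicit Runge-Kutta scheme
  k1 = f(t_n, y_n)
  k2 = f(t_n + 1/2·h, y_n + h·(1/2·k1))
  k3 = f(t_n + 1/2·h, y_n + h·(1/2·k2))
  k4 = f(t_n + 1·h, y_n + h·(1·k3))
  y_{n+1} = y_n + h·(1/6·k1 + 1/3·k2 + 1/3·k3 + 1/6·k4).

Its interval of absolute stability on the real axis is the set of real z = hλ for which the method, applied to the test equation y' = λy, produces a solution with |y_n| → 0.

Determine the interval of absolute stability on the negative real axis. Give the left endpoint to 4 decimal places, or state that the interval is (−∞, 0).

z∈(-2.7853,0).

With y'=λy (z=hλ):
  order 4, 4-stage ⇒ R(z)=1+z+z^2/2+z^3/6+z^4/24
  (e.g. R(-1.69)=0.27347, |R|=0.27347)

Boundary: |R(x)|=1, x<0.
x=-1.69: |R|=0.2735
|R(-1.38)|=0.2853 |R(-1.21)|=0.3161 |R(-1.09)|=0.3470
Bisect:
  x_lo=-3.6256 |R|=3.2034  x_hi=-0.1484 |R|=0.8620
  mid=-1.88702 |R|=0.30182 →hi
  mid=-2.75630 |R|=0.95716 →hi
  mid=-3.19094 |R|=1.80483 →lo
  mid=-2.97362 |R|=1.32311 →lo
  mid=-2.86496 |R|=1.12691 →lo
  mid=-2.81063 |R|=1.03888 →lo
  mid=-2.78347 |R|=0.99725 →hi
  ...
  [-2.78538,-2.78516] ⇒ x*=-2.7853
So |R|<1 on (-2.7853, 0).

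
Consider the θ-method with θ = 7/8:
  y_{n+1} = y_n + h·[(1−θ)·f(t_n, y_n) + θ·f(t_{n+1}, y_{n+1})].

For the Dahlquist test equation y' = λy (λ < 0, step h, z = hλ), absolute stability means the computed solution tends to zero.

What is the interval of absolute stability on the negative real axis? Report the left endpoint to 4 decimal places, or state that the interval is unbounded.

Set f=λy, z=hλ:
  y_{n+1} = y_n + z·[1/8·y_n + 7/8·y_{n+1}] ⇒ (1 − 7/8z)y_{n+1} = (1 + 1/8z)y_n
  Hence R(z) = (1 + 1/8z)/(1 − 7/8z).

Solve |R(x)|<1 on ℝ⁻.
x=-1.54: |R|=0.3440
x=-2: |R|=0.2727
x=-10: |R|=0.0256
x=-100: |R|=0.1299
θ=7/8≥1/2 ⇒ |1+1/8x|<|1−7/8x| ∀x<0 ⇒ stable on all of ℝ⁻.

interval (−∞, 0).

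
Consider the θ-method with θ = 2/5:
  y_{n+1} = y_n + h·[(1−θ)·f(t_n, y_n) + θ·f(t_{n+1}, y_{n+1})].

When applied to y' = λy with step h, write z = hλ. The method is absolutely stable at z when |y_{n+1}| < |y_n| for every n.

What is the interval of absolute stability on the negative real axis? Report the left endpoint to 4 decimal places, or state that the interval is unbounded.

(-10.0000, 0).

On y'=λy, z=hλ:
  y_{n+1} = y_n + z·[3/5·y_n + 2/5·y_{n+1}] ⇒ (1 − 2/5z)y_{n+1} = (1 + 3/5z)y_n
  ⇒ R(z) = (1 + 3/5z)/(1 − 2/5z).

Find x<0 with |R(x)|<1.
x=-1.05: |R|=0.2606
R=−1: 1+3/5x = −1+2/5x ⇒ -1/5x=2 ⇒ x=2/(-1/5)=-10.0000
Confirm numerically:
  x=-6.244: |R|=0.78522 <1
  x=-4.885: |R|=0.65369 <1
  x=-4.703: |R|=0.63231 <1
  x=-4.260: |R|=0.57544 <1
  x=-10.370: |R|=1.01437 >1
  x=-10.167: |R|=1.00659 >1
  x=-10.096: |R|=1.00381 >1
Interval (-10.0000, 0).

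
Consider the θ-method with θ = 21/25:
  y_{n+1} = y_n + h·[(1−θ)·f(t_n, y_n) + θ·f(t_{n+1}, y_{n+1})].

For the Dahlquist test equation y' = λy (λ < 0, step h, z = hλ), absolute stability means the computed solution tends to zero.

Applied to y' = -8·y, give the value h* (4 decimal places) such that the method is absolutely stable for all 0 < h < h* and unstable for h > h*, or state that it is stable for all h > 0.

With y'=λy (z=hλ):
  y_{n+1} = y_n + z·[4/25·y_n + 21/25·y_{n+1}] ⇒ (1 − 21/25z)y_{n+1} = (1 + 4/25z)y_n
  ⇒ R(z) = (1 + 4/25z)/(1 − 21/25z).

Need |R(x)|<1, x<0.
x=-1.05: |R|=0.4421
x=-2: |R|=0.2537
x=-10: |R|=0.0638
x=-100: |R|=0.1765
θ=21/25≥1/2 ⇒ |1+4/25x|<|1−21/25x| ∀x<0 ⇒ interval (−∞,0).

interval (−∞, 0). Any h>0 works for λ=-8.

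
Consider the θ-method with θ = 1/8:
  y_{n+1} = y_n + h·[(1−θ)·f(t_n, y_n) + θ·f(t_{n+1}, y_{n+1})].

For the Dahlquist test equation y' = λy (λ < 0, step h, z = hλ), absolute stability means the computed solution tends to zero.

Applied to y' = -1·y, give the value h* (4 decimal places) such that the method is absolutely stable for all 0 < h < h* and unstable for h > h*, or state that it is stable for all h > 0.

(-2.6667,0); λ=-1 ⇒ h* = (8/3)/1 = 2.6667.

With y'=λy (z=hλ):
  y_{n+1} = y_n + z·[7/8·y_n + 1/8·y_{n+1}] ⇒ (1 − 1/8z)y_{n+1} = (1 + 7/8z)y_n
  Hence R(z) = (1 + 7/8z)/(1 − 1/8z).

Need |R(x)|<1, x<0.
x=-0.58: |R|=0.4592
R=−1: 1+7/8x = −1+1/8x ⇒ -3/4x=2 ⇒ x=2/(-3/4)=-2.6667
Confirm numerically:
  x=-2.075: |R|=0.64764 <1
  x=-1.626: |R|=0.35134 <1
  x=-1.550: |R|=0.29843 <1
  x=-1.159: |R|=0.01234 <1
  x=-3.186: |R|=1.27856 >1
  x=-3.007: |R|=1.18552 >1
  x=-2.692: |R|=1.01422 >1
Interval (-2.6667, 0).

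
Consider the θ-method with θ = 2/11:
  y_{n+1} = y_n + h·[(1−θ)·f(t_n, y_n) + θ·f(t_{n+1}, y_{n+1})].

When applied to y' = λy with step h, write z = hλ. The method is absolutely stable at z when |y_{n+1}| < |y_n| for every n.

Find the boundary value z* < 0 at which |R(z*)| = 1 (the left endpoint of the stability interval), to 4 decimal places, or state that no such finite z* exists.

z* = -3.1429.

On y'=λy, z=hλ:
  y_{n+1} = y_n + z·[9/11·y_n + 2/11·y_{n+1}] ⇒ (1 − 2/11z)y_{n+1} = (1 + 9/11z)y_n
  so R(z) = (1 + 9/11z)/(1 − 2/11z).

Solve |R(x)|<1 on ℝ⁻.
x=-0.54: |R|=0.5083
R=−1: 1+9/11x = −1+2/11x ⇒ -7/11x=2 ⇒ x=2/(-7/11)=-3.1429
Confirm numerically:
  x=-2.947: |R|=0.91885 <1
  x=-2.851: |R|=0.87768 <1
  x=-2.408: |R|=0.67476 <1
  x=-2.398: |R|=0.66992 <1
  x=-3.510: |R|=1.14262 >1
  x=-3.284: |R|=1.05624 >1
So |R|<1 on (-3.1429, 0).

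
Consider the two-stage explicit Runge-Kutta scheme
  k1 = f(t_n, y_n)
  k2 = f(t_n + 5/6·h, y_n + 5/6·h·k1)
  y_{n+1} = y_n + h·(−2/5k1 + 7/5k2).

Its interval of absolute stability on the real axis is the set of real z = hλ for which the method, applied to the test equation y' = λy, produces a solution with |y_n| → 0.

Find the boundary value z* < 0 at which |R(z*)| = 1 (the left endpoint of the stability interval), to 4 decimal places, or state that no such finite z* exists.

z* = -0.8571.

With y'=λy (z=hλ):
  k1=λy_n ⇒ h·k1=z·y_n;  k2=λ(1+5/6z)y_n ⇒ h·k2=z(1+5/6z)y_n
  y_{n+1}/y_n = 1 − 2/5z + 7/5z(1+5/6z) = 1 + z + 7/6z²
  ⇒ R(z) = 1 + z + 7/6z².

Find x<0 with |R(x)|<1.
x=-0.38: |R|=0.7885
R=1: x+7/6x²=0 ⇒ x=−6/7=-0.8571; min R=1−1/(4·7/6)=0.7857>−1
Confirm numerically:
  x=-0.631: |R|=0.83352 <1
  x=-0.629: |R|=0.83258 <1
  x=-0.419: |R|=0.78582 <1
  x=-1.457: |R|=2.01966 >1
  x=-1.334: |R|=1.74215 >1
  x=-1.042: |R|=1.22472 >1
Interval (-0.8571, 0).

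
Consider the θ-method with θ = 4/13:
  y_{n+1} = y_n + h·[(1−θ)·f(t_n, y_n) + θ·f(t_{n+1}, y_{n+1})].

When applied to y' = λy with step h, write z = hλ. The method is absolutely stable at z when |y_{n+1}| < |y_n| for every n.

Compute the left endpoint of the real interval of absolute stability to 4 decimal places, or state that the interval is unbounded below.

left endpoint -5.2000.

With y'=λy (z=hλ):
  y_{n+1} = y_n + z·[9/13·y_n + 4/13·y_{n+1}] ⇒ (1 − 4/13z)y_{n+1} = (1 + 9/13z)y_n
  Hence R(z) = (1 + 9/13z)/(1 − 4/13z).

Boundary: |R(x)|=1, x<0.
x=-1.67: |R|=0.1032
R=−1: 1+9/13x = −1+4/13x ⇒ -5/13x=2 ⇒ x=2/(-5/13)=-5.2000
Confirm numerically:
  x=-3.909: |R|=0.77458 <1
  x=-3.519: |R|=0.68958 <1
  x=-2.761: |R|=0.49280 <1
  x=-5.750: |R|=1.07639 >1
  x=-5.616: |R|=1.05865 >1
  x=-5.225: |R|=1.00369 >1
Interval (-5.2000, 0).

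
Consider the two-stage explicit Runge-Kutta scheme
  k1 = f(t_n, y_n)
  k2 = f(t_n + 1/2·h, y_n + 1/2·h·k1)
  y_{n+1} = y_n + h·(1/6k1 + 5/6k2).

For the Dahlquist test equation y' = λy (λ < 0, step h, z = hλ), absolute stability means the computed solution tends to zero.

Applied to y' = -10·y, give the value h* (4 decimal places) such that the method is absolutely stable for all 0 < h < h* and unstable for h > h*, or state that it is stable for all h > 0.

Test eqn y'=λy, z=hλ:
  k1=λy_n ⇒ h·k1=z·y_n;  k2=λ(1+1/2z)y_n ⇒ h·k2=z(1+1/2z)y_n
  y_{n+1}/y_n = 1 + 1/6z + 5/6z(1+1/2z) = 1 + z + 5/12z²
  ⇒ R(z) = 1 + z + 5/12z².

Find x<0 with |R(x)|<1.
x=-0.38: |R|=0.6802
R=1: x+5/12x²=0 ⇒ x=−12/5=-2.4000; min R=1−1/(4·5/12)=0.4000>−1
Confirm numerically:
  x=-1.938: |R|=0.62694 <1
  x=-1.144: |R|=0.40131 <1
  x=-1.060: |R|=0.40817 <1
  x=-2.865: |R|=1.55509 >1
  x=-2.819: |R|=1.49215 >1
  x=-2.646: |R|=1.27122 >1
So |R|<1 on (-2.4000, 0).

(-2.4000,0); λ=-10 ⇒ h* = (12/5)/10 = 0.2400.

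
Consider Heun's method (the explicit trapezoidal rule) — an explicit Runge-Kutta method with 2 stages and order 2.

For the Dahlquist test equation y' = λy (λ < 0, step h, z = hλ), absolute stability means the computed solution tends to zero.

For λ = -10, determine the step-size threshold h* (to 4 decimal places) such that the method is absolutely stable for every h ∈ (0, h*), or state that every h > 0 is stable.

Test eqn y'=λy, z=hλ:
  order 2, 2-stage ⇒ R(z)=1+z+z^2/2
  (e.g. R(-1.33)=0.55445, |R|=0.55445)

Solve |R(x)|<1 on ℝ⁻.
x=-1.33: |R|=0.5544
|R(-2.2)|=1.2200 |R(-2.18)|=1.1962 |R(-1.85)|=0.8613
Bisect:
  x_lo=-2.4708 |R|=1.5817  x_hi=-0.2899 |R|=0.7521
  mid=-1.38036 |R|=0.57234 →hi
  mid=-1.92560 |R|=0.92837 →hi
  mid=-2.19822 |R|=1.21786 →lo
  mid=-2.06191 |R|=1.06383 →lo
  mid=-1.99376 |R|=0.99377 →hi
  mid=-2.02783 |R|=1.02822 →lo
  mid=-2.01079 |R|=1.01085 →lo
  mid=-2.00227 |R|=1.00228 →lo
  ...
  [-2.00001,-1.99988] ⇒ x*=-2.0000
Interval (-2.0000, 0).

(-2.0000,0); λ=-10 ⇒ h* = 0.2000.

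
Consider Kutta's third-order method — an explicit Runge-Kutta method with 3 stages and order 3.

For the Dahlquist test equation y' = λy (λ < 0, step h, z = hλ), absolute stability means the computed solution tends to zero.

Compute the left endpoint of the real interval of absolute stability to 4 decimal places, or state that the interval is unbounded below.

left endpoint -2.5127.

With y'=λy (z=hλ):
  order 3, 3-stage ⇒ R(z)=1+z+z^2/2+z^3/6
  (e.g. R(-0.7)=0.48783, |R|=0.48783)

Boundary: |R(x)|=1, x<0.
x=-0.7: |R|=0.4878
|R(-1.43)|=0.1051 |R(-0.85)|=0.4089 |R(-0.78)|=0.4451
Bisect:
  x_lo=-3.0203 |R|=2.0511  x_hi=-0.2020 |R|=0.8171
  mid=-1.61113 |R|=0.01027 →hi
  mid=-2.31571 |R|=0.70412 →hi
  mid=-2.66800 |R|=1.27412 →lo
  mid=-2.49185 |R|=0.96597 →hi
  mid=-2.57992 |R|=1.11392 →lo
  mid=-2.53589 |R|=1.03846 →lo
  mid=-2.51387 |R|=1.00185 →lo
  ...
  [-2.51284,-2.51266] ⇒ x*=-2.5127
So |R|<1 on (-2.5127, 0).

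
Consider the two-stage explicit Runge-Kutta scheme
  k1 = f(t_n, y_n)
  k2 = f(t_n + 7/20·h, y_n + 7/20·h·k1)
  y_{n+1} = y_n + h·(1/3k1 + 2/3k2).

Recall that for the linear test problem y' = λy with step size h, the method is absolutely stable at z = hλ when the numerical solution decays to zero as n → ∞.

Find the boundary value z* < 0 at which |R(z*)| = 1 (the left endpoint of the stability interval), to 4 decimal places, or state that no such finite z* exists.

left endpoint -4.2857.

With y'=λy (z=hλ):
  k1=λy_n ⇒ h·k1=z·y_n;  k2=λ(1+7/20z)y_n ⇒ h·k2=z(1+7/20z)y_n
  y_{n+1}/y_n = 1 + 1/3z + 2/3z(1+7/20z) = 1 + z + 7/30z²
  ⇒ R(z) = 1 + z + 7/30z².

Boundary: |R(x)|=1, x<0.
x=-1.68: |R|=0.0214
R=1: x+7/30x²=0 ⇒ x=−30/7=-4.2857; min R=1−1/(4·7/30)=-0.0714>−1
Confirm numerically:
  x=-3.215: |R|=0.19679 <1
  x=-3.026: |R|=0.11056 <1
  x=-2.589: |R|=0.02499 <1
  x=-1.800: |R|=0.04400 <1
  x=-4.872: |R|=1.66649 >1
  x=-4.786: |R|=1.55869 >1
  x=-4.595: |R|=1.33161 >1
So |R|<1 on (-4.2857, 0).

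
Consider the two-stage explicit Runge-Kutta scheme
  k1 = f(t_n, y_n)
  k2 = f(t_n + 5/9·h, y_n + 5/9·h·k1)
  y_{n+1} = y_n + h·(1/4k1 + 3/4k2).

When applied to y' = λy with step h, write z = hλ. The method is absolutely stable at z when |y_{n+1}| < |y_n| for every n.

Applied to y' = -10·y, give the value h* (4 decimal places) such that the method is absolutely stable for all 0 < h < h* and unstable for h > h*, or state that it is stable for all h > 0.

With y'=λy (z=hλ):
  k1=λy_n ⇒ h·k1=z·y_n;  k2=λ(1+5/9z)y_n ⇒ h·k2=z(1+5/9z)y_n
  y_{n+1}/y_n = 1 + 1/4z + 3/4z(1+5/9z) = 1 + z + 5/12z²
  so R(z) = 1 + z + 5/12z².

Solve |R(x)|<1 on ℝ⁻.
x=-0.59: |R|=0.5550
R=1: x+5/12x²=0 ⇒ x=−12/5=-2.4000; min R=1−1/(4·5/12)=0.4000>−1
Confirm numerically:
  x=-2.017: |R|=0.67812 <1
  x=-1.938: |R|=0.62694 <1
  x=-1.496: |R|=0.43651 <1
  x=-1.003: |R|=0.41617 <1
  x=-2.805: |R|=1.47334 >1
  x=-2.573: |R|=1.18547 >1
Interval (-2.4000, 0).

(-2.4000,0); λ=-10 ⇒ h* = (12/5)/10 = 0.2400.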